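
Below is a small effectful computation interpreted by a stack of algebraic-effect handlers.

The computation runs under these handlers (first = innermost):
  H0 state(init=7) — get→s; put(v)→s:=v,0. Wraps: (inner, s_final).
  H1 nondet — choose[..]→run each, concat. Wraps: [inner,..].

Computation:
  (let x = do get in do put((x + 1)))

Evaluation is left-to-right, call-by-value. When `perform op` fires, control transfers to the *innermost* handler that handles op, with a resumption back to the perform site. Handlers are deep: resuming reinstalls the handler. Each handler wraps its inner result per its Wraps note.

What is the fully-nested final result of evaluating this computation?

Answer: [(0, 8)]

Evaluation trace:
get @ H0 ⇒ 7
put(8) @ H0 ⇒ s:=8
H0 returns (0, 8)
H1 returns [(0, 8)]
= [(0, 8)]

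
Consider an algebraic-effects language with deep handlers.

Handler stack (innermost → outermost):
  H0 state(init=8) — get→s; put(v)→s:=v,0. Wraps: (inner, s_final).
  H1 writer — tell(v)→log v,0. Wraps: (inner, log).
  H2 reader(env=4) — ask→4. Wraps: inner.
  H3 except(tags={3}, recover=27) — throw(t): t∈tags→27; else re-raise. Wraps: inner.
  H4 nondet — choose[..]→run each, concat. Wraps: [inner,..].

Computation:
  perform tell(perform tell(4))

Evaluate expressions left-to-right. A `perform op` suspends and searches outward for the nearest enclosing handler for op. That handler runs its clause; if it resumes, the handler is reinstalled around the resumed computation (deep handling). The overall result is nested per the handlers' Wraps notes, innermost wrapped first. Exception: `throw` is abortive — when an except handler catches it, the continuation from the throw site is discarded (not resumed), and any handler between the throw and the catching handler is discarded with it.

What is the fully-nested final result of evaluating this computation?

Answer: [((0, 8), (4, 0))]

Working:
tell(4) @ H1 ⇒ log+=4
tell(0) @ H1 ⇒ log+=0
H0 returns (0, 8)
H1 returns ((0, 8), (4, 0))
H2 returns ((0, 8), (4, 0))
H3 returns ((0, 8), (4, 0))
H4 returns [((0, 8), (4, 0))]
= [((0, 8), (4, 0))]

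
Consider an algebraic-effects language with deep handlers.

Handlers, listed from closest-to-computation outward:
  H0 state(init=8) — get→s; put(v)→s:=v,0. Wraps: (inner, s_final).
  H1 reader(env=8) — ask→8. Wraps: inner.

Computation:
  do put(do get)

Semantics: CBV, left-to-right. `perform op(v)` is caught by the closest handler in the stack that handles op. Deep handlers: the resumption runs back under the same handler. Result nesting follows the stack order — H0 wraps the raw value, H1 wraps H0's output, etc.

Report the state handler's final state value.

Answer: 8

Evaluation trace:
get @ H0 ⇒ 8
put(8) @ H0 ⇒ s:=8
H0 returns (0, 8)
H1 returns (0, 8)
= (0, 8)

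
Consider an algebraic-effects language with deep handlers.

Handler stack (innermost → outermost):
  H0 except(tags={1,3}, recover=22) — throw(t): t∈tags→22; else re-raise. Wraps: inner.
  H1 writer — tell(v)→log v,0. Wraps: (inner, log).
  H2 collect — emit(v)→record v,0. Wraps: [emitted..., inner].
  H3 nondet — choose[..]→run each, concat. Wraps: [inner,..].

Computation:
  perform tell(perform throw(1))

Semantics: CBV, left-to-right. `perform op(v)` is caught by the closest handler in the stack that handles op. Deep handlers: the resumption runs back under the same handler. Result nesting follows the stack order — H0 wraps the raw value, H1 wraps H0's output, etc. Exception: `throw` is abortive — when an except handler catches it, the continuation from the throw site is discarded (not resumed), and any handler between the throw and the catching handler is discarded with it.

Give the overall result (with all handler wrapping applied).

Answer: [[(22, ())]]

Step-by-step:
throw(1) @ H0 caught ⇒ 22
H1 returns (22, ())
H2 returns [(22, ())]
H3 returns [[(22, ())]]
= [[(22, ())]]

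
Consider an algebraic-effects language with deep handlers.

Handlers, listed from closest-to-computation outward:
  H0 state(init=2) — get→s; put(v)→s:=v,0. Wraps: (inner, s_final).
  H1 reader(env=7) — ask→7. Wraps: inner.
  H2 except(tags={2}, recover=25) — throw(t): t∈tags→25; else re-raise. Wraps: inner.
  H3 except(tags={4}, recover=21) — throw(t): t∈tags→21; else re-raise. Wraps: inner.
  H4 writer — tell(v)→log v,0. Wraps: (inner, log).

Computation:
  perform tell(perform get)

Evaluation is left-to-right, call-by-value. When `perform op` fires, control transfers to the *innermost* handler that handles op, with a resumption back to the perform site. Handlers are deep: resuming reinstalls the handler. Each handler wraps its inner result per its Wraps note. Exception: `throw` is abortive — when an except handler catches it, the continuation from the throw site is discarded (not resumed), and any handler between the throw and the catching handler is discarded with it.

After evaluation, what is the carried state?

Answer: 2

Step-by-step:
get @ H0 ⇒ 2
tell(2) @ H4 ⇒ log+=2
H0 returns (0, 2)
H1 returns (0, 2)
H2 returns (0, 2)
H3 returns (0, 2)
H4 returns ((0, 2), (2))
= ((0, 2), (2))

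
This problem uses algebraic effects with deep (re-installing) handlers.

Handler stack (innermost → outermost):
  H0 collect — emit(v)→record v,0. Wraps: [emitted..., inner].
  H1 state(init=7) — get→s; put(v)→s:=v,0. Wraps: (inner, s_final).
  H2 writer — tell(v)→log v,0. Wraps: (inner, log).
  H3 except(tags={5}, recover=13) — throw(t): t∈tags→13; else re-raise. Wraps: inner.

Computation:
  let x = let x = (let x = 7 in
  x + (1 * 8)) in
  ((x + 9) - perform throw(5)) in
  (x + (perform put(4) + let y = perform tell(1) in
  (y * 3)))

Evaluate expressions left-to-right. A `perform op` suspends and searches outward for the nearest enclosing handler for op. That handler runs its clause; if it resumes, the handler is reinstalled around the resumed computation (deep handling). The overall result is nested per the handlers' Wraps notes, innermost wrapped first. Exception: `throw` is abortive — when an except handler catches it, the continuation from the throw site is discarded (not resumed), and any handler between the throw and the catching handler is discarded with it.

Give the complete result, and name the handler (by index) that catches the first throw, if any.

Answer: 13 ; first throw caught by: H3

Step-by-step:
throw(5) @ H3 caught ⇒ 13
= 13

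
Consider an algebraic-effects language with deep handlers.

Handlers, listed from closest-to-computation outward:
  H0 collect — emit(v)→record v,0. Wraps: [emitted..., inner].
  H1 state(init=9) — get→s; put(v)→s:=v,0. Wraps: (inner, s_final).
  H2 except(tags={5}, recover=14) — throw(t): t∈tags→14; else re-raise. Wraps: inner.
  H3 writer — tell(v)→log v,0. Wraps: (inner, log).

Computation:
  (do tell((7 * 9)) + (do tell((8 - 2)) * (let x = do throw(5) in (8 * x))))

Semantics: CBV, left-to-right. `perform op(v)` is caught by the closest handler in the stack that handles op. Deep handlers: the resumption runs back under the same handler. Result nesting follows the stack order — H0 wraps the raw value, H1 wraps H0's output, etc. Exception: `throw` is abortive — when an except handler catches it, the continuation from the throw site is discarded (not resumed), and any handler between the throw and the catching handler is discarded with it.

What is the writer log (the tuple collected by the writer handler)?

Working:
tell(63) @ H3 ⇒ log+=63
tell(6) @ H3 ⇒ log+=6
throw(5) @ H2 caught ⇒ 14
H3 returns (14, (63, 6))
= (14, (63, 6))

Answer: (63, 6)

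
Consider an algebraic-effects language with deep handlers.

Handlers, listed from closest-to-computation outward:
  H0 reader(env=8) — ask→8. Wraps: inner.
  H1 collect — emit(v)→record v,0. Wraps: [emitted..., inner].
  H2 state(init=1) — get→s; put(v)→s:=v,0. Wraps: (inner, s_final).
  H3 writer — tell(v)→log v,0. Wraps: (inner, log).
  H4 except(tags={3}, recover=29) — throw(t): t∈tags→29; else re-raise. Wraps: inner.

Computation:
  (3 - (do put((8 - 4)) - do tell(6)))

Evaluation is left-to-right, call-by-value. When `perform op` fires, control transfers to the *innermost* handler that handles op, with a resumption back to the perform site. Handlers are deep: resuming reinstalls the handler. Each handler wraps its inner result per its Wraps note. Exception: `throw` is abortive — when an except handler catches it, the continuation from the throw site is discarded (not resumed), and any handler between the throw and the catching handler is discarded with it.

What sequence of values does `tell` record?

Evaluation trace:
put(4) @ H2 ⇒ s:=4
tell(6) @ H3 ⇒ log+=6
H0 returns 3
H1 returns [3]
H2 returns ([3], 4)
H3 returns (([3], 4), (6))
H4 returns (([3], 4), (6))
= (([3], 4), (6))

Answer: (6)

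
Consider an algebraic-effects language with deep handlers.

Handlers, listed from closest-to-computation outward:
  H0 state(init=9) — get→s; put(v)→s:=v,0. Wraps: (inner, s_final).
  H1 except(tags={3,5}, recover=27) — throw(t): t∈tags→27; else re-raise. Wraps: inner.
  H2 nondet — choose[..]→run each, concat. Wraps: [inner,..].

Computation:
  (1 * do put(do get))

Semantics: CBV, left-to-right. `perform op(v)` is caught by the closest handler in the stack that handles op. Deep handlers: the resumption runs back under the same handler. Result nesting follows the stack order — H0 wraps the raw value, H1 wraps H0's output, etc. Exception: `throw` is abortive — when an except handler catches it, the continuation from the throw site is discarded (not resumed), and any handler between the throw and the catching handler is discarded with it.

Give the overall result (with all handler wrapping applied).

Answer: [(0, 9)]

Evaluation trace:
get @ H0 ⇒ 9
put(9) @ H0 ⇒ s:=9
H0 returns (0, 9)
H1 returns (0, 9)
H2 returns [(0, 9)]
= [(0, 9)]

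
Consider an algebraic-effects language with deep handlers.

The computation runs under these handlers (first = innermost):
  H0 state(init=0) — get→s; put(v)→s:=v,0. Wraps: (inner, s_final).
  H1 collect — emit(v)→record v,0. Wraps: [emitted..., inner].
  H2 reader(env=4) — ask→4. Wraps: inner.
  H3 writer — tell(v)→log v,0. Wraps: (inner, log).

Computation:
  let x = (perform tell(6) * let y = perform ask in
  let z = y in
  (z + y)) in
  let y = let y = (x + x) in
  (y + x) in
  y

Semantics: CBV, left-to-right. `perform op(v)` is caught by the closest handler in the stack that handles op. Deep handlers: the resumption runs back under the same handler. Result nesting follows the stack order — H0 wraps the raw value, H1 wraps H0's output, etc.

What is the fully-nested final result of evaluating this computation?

Step-by-step:
tell(6) @ H3 ⇒ log+=6
ask @ H2 ⇒ 4
H0 returns (0, 0)
H1 returns [(0, 0)]
H2 returns [(0, 0)]
H3 returns ([(0, 0)], (6))
= ([(0, 0)], (6))

Answer: ([(0, 0)], (6))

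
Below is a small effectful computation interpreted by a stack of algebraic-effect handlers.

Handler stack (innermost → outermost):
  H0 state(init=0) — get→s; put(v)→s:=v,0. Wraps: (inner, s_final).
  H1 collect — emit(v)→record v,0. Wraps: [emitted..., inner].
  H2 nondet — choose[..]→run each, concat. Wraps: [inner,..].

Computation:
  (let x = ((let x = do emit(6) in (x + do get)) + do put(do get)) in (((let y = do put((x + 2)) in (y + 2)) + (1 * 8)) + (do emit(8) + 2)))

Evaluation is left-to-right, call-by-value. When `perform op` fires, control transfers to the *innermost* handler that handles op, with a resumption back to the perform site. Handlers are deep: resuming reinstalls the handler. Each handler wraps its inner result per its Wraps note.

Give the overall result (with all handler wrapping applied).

Answer: [[6, 8, (12, 2)]]

Working:
emit(6) @ H1 ⇒ out+=6
get @ H0 ⇒ 0
get @ H0 ⇒ 0
put(0) @ H0 ⇒ s:=0
put(2) @ H0 ⇒ s:=2
emit(8) @ H1 ⇒ out+=8
H0 returns (12, 2)
H1 returns [6, 8, (12, 2)]
H2 returns [[6, 8, (12, 2)]]
= [[6, 8, (12, 2)]]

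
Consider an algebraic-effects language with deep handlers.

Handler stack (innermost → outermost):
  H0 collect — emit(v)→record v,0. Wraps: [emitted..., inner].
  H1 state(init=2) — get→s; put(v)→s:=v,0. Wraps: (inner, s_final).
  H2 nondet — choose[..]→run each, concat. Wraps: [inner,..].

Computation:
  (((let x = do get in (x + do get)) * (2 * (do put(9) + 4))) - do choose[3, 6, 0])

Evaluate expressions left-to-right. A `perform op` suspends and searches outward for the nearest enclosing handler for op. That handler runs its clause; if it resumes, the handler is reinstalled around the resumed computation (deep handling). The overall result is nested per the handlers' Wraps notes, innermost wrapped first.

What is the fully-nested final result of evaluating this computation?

Evaluation trace:
get @ H1 ⇒ 2
get @ H1 ⇒ 2
put(9) @ H1 ⇒ s:=9
choose[3, 6, 0] @ H2
  branch[0] choose=3:
    H0 returns [29]
    H1 returns ([29], 9)
    H2 returns [([29], 9)]
  branch[1] choose=6:
    H0 returns [26]
    H1 returns ([26], 9)
    H2 returns [([26], 9)]
  branch[2] choose=0:
    H0 returns [32]
    H1 returns ([32], 9)
    H2 returns [([32], 9)]
= [([29], 9), ([26], 9), ([32], 9)]

Answer: [([29], 9), ([26], 9), ([32], 9)]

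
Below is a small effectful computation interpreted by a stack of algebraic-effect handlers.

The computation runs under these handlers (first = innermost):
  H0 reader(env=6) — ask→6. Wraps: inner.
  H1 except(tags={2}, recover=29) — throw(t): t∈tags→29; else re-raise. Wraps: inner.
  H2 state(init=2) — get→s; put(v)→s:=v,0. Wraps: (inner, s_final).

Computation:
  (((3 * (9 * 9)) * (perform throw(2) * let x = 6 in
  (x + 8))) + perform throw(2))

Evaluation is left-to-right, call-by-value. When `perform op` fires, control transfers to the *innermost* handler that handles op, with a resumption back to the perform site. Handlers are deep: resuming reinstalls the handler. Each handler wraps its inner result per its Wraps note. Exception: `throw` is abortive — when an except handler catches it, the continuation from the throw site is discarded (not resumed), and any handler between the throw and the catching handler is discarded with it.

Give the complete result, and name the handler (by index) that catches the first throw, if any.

Answer: (29, 2) ; first throw caught by: H1

Working:
throw(2) @ H1 caught ⇒ 29
H2 returns (29, 2)
= (29, 2)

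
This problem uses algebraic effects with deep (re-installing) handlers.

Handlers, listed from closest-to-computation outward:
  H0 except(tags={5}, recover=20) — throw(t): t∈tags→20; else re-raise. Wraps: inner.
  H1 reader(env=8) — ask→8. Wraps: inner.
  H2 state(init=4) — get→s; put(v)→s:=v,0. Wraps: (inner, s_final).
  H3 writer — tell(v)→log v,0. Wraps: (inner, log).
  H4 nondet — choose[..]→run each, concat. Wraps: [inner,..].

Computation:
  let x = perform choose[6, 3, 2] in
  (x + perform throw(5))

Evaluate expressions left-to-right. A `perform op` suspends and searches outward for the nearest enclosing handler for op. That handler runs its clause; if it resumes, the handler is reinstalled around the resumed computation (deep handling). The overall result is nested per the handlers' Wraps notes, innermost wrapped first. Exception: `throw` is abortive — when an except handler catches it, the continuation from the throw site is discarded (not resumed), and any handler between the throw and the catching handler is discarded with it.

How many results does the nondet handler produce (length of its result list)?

Answer: 3

Evaluation trace:
choose[6, 3, 2] @ H4
  branch[0] choose=6:
    throw(5) @ H0 caught ⇒ 20
    H1 returns 20
    H2 returns (20, 4)
    H3 returns ((20, 4), ())
    H4 returns [((20, 4), ())]
  branch[1] choose=3:
    throw(5) @ H0 caught ⇒ 20
    H1 returns 20
    H2 returns (20, 4)
    H3 returns ((20, 4), ())
    H4 returns [((20, 4), ())]
  branch[2] choose=2:
    throw(5) @ H0 caught ⇒ 20
    H1 returns 20
    H2 returns (20, 4)
    H3 returns ((20, 4), ())
    H4 returns [((20, 4), ())]
= [((20, 4), ()), ((20, 4), ()), ((20, 4), ())]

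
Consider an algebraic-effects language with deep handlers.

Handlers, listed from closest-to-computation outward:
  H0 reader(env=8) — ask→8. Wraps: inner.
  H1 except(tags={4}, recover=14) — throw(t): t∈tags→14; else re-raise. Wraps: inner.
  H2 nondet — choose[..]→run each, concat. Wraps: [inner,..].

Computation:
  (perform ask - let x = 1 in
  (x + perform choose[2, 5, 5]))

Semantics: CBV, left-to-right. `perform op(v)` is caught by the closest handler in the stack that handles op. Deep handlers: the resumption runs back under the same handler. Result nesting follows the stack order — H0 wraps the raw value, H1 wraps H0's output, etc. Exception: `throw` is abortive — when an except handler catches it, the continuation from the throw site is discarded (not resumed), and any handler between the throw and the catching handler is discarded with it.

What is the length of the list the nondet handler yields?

Evaluation trace:
ask @ H0 ⇒ 8
choose[2, 5, 5] @ H2
  branch[0] choose=2:
    H0 returns 5
    H1 returns 5
    H2 returns [5]
  branch[1] choose=5:
    H0 returns 2
    H1 returns 2
    H2 returns [2]
  branch[2] choose=5:
    H0 returns 2
    H1 returns 2
    H2 returns [2]
= [5, 2, 2]

Answer: 3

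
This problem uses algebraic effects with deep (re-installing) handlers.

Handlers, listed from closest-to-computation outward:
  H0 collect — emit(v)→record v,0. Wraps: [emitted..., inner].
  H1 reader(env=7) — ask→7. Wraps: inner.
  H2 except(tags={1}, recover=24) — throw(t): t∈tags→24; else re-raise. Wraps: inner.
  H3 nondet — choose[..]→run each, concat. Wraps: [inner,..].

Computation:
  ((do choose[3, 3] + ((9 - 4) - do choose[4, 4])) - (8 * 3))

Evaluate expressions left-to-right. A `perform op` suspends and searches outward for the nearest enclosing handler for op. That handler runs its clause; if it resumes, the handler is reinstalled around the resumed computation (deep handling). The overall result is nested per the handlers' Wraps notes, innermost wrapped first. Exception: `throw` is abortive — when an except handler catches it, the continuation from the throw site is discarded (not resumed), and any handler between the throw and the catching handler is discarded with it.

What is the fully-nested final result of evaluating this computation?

Evaluation trace:
choose[3, 3] @ H3
  branch[0] choose=3:
    choose[4, 4] @ H3
      branch[0] choose=4:
        H0 returns [-20]
        H1 returns [-20]
        H2 returns [-20]
        H3 returns [[-20]]
      branch[1] choose=4:
        H0 returns [-20]
        H1 returns [-20]
        H2 returns [-20]
        H3 returns [[-20]]
  branch[1] choose=3:
    choose[4, 4] @ H3
      branch[0] choose=4:
        H0 returns [-20]
        H1 returns [-20]
        H2 returns [-20]
        H3 returns [[-20]]
      branch[1] choose=4:
        H0 returns [-20]
        H1 returns [-20]
        H2 returns [-20]
        H3 returns [[-20]]
= [[-20], [-20], [-20], [-20]]

Answer: [[-20], [-20], [-20], [-20]]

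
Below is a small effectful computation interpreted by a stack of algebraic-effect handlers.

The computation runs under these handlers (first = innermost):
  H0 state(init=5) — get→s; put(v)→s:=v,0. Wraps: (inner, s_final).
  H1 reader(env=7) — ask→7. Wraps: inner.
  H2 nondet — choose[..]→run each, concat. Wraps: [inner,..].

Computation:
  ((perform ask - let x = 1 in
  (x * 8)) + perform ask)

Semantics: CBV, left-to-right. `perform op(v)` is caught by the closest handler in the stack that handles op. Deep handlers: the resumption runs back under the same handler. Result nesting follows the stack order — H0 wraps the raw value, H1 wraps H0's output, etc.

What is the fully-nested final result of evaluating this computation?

Answer: [(6, 5)]

Step-by-step:
ask @ H1 ⇒ 7
ask @ H1 ⇒ 7
H0 returns (6, 5)
H1 returns (6, 5)
H2 returns [(6, 5)]
= [(6, 5)]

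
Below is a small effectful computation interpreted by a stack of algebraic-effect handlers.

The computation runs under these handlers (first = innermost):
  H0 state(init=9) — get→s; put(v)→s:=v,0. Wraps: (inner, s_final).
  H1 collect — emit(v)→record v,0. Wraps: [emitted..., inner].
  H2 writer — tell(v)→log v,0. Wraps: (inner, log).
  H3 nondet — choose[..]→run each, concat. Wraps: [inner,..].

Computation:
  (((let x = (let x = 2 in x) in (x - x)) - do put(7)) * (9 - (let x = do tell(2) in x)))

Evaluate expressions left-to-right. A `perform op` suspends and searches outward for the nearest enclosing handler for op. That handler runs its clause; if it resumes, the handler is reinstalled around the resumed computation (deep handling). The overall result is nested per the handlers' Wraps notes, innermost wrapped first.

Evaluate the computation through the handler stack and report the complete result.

Step-by-step:
put(7) @ H0 ⇒ s:=7
tell(2) @ H2 ⇒ log+=2
H0 returns (0, 7)
H1 returns [(0, 7)]
H2 returns ([(0, 7)], (2))
H3 returns [([(0, 7)], (2))]
= [([(0, 7)], (2))]

Answer: [([(0, 7)], (2))]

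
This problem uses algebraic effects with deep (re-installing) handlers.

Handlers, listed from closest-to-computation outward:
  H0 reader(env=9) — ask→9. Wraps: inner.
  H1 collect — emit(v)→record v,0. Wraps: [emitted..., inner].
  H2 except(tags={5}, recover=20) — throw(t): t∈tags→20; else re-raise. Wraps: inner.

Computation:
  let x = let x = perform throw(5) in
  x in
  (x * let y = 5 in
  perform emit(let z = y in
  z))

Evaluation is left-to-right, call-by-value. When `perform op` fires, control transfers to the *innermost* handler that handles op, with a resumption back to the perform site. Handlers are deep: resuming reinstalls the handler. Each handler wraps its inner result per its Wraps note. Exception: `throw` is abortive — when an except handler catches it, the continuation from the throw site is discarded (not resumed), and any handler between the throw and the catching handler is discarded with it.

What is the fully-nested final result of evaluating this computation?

Answer: 20

Evaluation trace:
throw(5) @ H2 caught ⇒ 20
= 20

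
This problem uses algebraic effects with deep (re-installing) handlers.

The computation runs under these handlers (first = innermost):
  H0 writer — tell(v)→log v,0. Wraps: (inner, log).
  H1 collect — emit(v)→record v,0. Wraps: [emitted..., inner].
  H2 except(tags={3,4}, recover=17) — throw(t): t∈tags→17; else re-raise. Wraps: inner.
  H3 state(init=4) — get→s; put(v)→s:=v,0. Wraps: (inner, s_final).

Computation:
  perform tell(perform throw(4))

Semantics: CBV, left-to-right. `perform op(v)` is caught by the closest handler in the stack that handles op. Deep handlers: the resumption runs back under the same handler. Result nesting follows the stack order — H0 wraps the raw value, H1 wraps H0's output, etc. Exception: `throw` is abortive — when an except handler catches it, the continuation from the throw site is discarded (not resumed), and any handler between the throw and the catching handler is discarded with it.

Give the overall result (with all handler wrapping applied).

Answer: (17, 4)

Working:
throw(4) @ H2 caught ⇒ 17
H3 returns (17, 4)
= (17, 4)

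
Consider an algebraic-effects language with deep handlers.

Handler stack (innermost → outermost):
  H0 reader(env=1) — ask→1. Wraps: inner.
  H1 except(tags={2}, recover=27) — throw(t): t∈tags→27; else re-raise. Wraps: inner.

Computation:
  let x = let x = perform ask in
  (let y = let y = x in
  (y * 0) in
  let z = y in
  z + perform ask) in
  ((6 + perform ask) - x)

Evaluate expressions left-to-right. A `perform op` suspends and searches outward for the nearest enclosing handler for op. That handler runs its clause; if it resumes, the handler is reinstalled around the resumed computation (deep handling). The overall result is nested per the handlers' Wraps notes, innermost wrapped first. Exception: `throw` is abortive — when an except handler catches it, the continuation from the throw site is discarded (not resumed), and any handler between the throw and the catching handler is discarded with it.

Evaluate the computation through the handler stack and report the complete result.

Working:
ask @ H0 ⇒ 1
ask @ H0 ⇒ 1
ask @ H0 ⇒ 1
H0 returns 6
H1 returns 6
= 6

Answer: 6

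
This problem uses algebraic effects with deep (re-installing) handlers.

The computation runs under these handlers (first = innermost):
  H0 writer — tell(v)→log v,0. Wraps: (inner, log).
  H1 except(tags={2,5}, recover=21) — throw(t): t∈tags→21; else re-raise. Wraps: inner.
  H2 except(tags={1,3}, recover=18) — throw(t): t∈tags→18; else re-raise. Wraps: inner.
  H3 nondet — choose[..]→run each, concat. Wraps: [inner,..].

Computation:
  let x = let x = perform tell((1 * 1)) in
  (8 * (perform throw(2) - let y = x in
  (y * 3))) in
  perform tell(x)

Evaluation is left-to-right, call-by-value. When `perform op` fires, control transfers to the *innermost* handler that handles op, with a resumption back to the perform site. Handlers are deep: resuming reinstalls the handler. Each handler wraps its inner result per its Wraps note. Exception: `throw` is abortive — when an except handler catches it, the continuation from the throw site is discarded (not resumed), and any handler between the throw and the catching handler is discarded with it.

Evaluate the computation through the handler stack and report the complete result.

Answer: [21]

Step-by-step:
tell(1) @ H0 ⇒ log+=1
throw(2) @ H1 caught ⇒ 21
H2 returns 21
H3 returns [21]
= [21]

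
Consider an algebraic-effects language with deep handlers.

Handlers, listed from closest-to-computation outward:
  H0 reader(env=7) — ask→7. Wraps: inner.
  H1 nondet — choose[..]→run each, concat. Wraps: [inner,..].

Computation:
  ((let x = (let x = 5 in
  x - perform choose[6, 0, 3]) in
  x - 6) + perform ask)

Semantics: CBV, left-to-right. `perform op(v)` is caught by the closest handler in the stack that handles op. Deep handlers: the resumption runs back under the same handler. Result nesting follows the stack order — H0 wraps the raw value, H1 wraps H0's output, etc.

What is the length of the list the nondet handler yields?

Answer: 3

Step-by-step:
choose[6, 0, 3] @ H1
  branch[0] choose=6:
    ask @ H0 ⇒ 7
    H0 returns 0
    H1 returns [0]
  branch[1] choose=0:
    ask @ H0 ⇒ 7
    H0 returns 6
    H1 returns [6]
  branch[2] choose=3:
    ask @ H0 ⇒ 7
    H0 returns 3
    H1 returns [3]
= [0, 6, 3]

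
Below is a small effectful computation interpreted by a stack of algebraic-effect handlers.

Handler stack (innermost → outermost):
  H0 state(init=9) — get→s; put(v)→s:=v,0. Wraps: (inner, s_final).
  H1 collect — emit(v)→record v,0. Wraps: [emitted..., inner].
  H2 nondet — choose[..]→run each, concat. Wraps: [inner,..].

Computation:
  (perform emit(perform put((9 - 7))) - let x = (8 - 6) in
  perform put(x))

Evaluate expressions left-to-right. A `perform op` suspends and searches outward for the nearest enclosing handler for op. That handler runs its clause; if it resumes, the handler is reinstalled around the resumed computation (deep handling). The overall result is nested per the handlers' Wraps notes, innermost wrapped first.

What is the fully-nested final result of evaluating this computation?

Working:
put(2) @ H0 ⇒ s:=2
emit(0) @ H1 ⇒ out+=0
put(2) @ H0 ⇒ s:=2
H0 returns (0, 2)
H1 returns [0, (0, 2)]
H2 returns [[0, (0, 2)]]
= [[0, (0, 2)]]

Answer: [[0, (0, 2)]]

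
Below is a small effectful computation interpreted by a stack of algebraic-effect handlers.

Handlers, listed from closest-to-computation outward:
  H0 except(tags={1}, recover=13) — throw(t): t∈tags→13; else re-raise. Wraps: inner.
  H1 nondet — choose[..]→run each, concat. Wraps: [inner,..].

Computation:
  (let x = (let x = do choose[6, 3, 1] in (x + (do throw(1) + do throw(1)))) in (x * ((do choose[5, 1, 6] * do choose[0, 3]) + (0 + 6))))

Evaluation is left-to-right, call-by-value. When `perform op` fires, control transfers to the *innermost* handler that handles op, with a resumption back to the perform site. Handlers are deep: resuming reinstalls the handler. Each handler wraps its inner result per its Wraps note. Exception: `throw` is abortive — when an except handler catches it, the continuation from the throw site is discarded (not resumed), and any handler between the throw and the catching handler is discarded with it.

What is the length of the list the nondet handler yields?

Answer: 3

Evaluation trace:
choose[6, 3, 1] @ H1
  branch[0] choose=6:
    throw(1) @ H0 caught ⇒ 13
    H1 returns [13]
  branch[1] choose=3:
    throw(1) @ H0 caught ⇒ 13
    H1 returns [13]
  branch[2] choose=1:
    throw(1) @ H0 caught ⇒ 13
    H1 returns [13]
= [13, 13, 13]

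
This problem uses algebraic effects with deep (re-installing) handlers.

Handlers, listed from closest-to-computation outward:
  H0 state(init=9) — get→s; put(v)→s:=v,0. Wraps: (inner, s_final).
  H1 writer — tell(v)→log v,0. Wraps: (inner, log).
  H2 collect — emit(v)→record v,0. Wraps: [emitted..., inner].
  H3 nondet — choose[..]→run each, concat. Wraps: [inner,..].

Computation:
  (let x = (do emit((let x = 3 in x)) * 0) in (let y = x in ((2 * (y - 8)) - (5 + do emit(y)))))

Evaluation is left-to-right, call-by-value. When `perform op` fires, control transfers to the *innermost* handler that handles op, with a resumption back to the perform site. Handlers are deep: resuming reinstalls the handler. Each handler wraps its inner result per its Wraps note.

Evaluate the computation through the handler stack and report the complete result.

Answer: [[3, 0, ((-21, 9), ())]]

Evaluation trace:
emit(3) @ H2 ⇒ out+=3
emit(0) @ H2 ⇒ out+=0
H0 returns (-21, 9)
H1 returns ((-21, 9), ())
H2 returns [3, 0, ((-21, 9), ())]
H3 returns [[3, 0, ((-21, 9), ())]]
= [[3, 0, ((-21, 9), ())]]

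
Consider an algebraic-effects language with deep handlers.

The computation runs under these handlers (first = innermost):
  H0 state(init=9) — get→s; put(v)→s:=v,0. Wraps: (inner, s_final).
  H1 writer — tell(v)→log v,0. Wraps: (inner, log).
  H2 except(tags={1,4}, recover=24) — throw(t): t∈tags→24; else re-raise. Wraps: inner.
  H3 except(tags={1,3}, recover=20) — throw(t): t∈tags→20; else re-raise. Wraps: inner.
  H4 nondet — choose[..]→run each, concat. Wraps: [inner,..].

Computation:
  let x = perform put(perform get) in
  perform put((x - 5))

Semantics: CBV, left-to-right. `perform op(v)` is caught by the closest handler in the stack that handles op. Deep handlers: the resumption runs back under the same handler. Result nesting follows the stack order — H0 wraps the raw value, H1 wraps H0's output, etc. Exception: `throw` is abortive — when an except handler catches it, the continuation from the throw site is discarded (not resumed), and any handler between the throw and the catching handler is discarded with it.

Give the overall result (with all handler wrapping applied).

Evaluation trace:
get @ H0 ⇒ 9
put(9) @ H0 ⇒ s:=9
put(-5) @ H0 ⇒ s:=-5
H0 returns (0, -5)
H1 returns ((0, -5), ())
H2 returns ((0, -5), ())
H3 returns ((0, -5), ())
H4 returns [((0, -5), ())]
= [((0, -5), ())]

Answer: [((0, -5), ())]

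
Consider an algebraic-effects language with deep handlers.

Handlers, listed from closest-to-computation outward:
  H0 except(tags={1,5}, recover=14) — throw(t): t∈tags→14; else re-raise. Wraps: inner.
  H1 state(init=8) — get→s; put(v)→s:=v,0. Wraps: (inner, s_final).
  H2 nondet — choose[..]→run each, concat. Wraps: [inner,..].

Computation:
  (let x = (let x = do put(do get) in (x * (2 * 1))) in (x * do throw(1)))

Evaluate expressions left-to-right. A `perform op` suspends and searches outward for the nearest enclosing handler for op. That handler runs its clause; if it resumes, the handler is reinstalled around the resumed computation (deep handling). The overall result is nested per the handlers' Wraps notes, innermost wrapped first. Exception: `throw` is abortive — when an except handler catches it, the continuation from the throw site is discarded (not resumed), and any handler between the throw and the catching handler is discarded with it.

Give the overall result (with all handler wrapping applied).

Answer: [(14, 8)]

Step-by-step:
get @ H1 ⇒ 8
put(8) @ H1 ⇒ s:=8
throw(1) @ H0 caught ⇒ 14
H1 returns (14, 8)
H2 returns [(14, 8)]
= [(14, 8)]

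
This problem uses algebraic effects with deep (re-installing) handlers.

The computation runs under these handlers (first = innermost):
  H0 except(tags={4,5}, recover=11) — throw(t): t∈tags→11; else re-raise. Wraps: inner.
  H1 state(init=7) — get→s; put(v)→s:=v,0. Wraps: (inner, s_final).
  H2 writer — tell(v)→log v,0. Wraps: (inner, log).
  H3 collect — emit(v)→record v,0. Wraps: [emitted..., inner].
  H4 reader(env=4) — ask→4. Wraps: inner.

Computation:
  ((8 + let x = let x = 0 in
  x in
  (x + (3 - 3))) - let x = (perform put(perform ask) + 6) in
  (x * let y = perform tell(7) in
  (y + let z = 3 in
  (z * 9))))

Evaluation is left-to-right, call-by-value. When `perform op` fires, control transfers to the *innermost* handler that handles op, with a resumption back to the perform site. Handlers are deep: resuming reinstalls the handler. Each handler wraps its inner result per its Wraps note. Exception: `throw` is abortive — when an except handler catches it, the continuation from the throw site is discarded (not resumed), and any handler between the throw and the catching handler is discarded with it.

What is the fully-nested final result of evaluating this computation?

Answer: [((-154, 4), (7))]

Evaluation trace:
ask @ H4 ⇒ 4
put(4) @ H1 ⇒ s:=4
tell(7) @ H2 ⇒ log+=7
H0 returns -154
H1 returns (-154, 4)
H2 returns ((-154, 4), (7))
H3 returns [((-154, 4), (7))]
H4 returns [((-154, 4), (7))]
= [((-154, 4), (7))]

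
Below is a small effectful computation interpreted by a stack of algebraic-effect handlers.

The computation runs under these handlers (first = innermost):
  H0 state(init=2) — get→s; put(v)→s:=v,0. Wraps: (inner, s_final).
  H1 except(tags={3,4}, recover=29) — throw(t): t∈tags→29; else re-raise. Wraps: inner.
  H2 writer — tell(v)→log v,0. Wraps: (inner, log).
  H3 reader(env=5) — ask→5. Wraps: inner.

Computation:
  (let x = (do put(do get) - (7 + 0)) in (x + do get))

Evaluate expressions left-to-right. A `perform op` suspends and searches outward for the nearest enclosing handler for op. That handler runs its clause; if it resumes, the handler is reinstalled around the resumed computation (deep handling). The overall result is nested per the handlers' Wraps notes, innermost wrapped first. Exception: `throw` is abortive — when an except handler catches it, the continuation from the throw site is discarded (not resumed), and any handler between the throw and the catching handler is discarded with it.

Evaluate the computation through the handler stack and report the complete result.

Answer: ((-5, 2), ())

Evaluation trace:
get @ H0 ⇒ 2
put(2) @ H0 ⇒ s:=2
get @ H0 ⇒ 2
H0 returns (-5, 2)
H1 returns (-5, 2)
H2 returns ((-5, 2), ())
H3 returns ((-5, 2), ())
= ((-5, 2), ())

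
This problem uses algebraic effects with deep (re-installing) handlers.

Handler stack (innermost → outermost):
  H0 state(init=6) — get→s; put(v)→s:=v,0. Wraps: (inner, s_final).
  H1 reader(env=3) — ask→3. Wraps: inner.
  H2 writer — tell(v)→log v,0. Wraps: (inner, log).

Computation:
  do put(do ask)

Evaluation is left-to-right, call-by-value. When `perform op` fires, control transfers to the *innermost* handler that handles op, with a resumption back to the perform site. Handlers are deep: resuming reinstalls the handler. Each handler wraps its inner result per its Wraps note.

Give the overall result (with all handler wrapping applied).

Working:
ask @ H1 ⇒ 3
put(3) @ H0 ⇒ s:=3
H0 returns (0, 3)
H1 returns (0, 3)
H2 returns ((0, 3), ())
= ((0, 3), ())

Answer: ((0, 3), ())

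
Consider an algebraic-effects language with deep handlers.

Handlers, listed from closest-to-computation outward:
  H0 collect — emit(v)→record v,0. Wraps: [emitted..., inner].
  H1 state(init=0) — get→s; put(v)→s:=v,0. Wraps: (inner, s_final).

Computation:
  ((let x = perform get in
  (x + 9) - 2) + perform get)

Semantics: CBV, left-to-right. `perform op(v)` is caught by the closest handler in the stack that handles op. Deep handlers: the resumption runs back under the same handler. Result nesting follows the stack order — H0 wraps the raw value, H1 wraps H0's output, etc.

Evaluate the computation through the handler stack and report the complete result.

Answer: ([7], 0)

Evaluation trace:
get @ H1 ⇒ 0
get @ H1 ⇒ 0
H0 returns [7]
H1 returns ([7], 0)
= ([7], 0)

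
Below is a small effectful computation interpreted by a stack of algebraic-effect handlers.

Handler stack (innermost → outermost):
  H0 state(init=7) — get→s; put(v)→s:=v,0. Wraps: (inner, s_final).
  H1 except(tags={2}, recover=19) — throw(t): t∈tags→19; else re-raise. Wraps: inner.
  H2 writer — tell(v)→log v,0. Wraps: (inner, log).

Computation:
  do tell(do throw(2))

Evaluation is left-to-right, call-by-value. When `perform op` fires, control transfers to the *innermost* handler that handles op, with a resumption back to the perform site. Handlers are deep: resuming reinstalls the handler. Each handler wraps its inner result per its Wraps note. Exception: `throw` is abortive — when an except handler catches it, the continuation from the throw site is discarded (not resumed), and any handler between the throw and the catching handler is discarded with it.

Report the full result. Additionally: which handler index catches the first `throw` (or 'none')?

Evaluation trace:
throw(2) @ H1 caught ⇒ 19
H2 returns (19, ())
= (19, ())

Answer: (19, ()) ; first throw caught by: H1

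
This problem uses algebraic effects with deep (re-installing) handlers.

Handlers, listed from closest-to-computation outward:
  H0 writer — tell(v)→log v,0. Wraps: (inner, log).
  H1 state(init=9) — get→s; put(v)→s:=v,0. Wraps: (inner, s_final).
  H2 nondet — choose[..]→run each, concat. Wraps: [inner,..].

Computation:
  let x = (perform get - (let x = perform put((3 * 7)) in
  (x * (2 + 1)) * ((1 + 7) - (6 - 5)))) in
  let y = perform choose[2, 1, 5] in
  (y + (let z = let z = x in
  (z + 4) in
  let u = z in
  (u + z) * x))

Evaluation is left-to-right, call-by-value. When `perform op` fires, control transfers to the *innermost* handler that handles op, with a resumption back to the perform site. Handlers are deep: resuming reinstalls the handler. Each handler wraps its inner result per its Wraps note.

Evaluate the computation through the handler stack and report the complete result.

Answer: [((236, ()), 21), ((235, ()), 21), ((239, ()), 21)]

Evaluation trace:
get @ H1 ⇒ 9
put(21) @ H1 ⇒ s:=21
choose[2, 1, 5] @ H2
  branch[0] choose=2:
    H0 returns (236, ())
    H1 returns ((236, ()), 21)
    H2 returns [((236, ()), 21)]
  branch[1] choose=1:
    H0 returns (235, ())
    H1 returns ((235, ()), 21)
    H2 returns [((235, ()), 21)]
  branch[2] choose=5:
    H0 returns (239, ())
    H1 returns ((239, ()), 21)
    H2 returns [((239, ()), 21)]
= [((236, ()), 21), ((235, ()), 21), ((239, ()), 21)]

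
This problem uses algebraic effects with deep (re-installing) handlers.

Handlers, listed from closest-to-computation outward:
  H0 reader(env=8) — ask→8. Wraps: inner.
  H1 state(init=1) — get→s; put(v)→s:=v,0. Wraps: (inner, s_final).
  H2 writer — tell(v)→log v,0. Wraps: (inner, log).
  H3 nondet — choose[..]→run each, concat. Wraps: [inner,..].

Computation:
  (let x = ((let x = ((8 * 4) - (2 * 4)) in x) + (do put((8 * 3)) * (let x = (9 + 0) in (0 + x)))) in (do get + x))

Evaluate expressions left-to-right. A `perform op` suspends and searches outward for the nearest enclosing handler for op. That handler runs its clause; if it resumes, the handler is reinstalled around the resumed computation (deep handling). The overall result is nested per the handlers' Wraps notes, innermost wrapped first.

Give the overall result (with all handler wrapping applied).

Evaluation trace:
put(24) @ H1 ⇒ s:=24
get @ H1 ⇒ 24
H0 returns 48
H1 returns (48, 24)
H2 returns ((48, 24), ())
H3 returns [((48, 24), ())]
= [((48, 24), ())]

Answer: [((48, 24), ())]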